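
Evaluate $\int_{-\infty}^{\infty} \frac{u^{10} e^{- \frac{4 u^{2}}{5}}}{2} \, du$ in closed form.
$\frac{2953125 \sqrt{5} \sqrt{\pi}}{131072}$

Start from the elementary integral
$$J(a) = \int_{-\infty}^{\infty} \frac{e^{- a u^{2}}}{2} \, du = \frac{\sqrt{\pi}}{2 \sqrt{a}}.$$

Differentiating under the integral sign brings down a factor of $(-u^2)$:
$$\frac{dJ}{da} = \int_{-\infty}^{\infty} - \frac{u^{2} e^{- a u^{2}}}{2} \, du = - \frac{\sqrt{\pi}}{4 a^{\frac{3}{2}}}.$$

Repeating $5$ times in total — each differentiation brings down another $(-u^2)$ — gives
$$\frac{d^{5}J}{da^{5}} = \int_{-\infty}^{\infty} - \frac{u^{10} e^{- a u^{2}}}{2} \, du = - \frac{945 \sqrt{\pi}}{64 a^{\frac{11}{2}}},$$
and the integrand here is $(-1)^{5}$ times the target integrand, so $I = (-1)^{5}\,\frac{d^{5}J}{da^{5}} = \frac{945 \sqrt{\pi}}{64 a^{\frac{11}{2}}}$.

Setting $a = \frac{4}{5}$:
$$I = \frac{2953125 \sqrt{5} \sqrt{\pi}}{131072}.$$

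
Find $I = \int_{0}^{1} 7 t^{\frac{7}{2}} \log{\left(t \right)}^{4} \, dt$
$\frac{1792}{19683}$

Consider the simpler parametrised integral
$$J(a) = \int_{0}^{1} 7 t^{a} \, dt = \frac{7}{a + 1}.$$

Differentiating under the integral sign brings down a factor of $\ln t$:
$$\frac{dJ}{da} = \int_{0}^{1} 7 t^{a} \log{\left(t \right)} \, dt = - \frac{7}{\left(a + 1\right)^{2}}.$$

Repeating $4$ times in total — each differentiation brings down another $\ln t$ — gives
$$\frac{d^{4}J}{da^{4}} = \int_{0}^{1} 7 t^{a} \log{\left(t \right)}^{4} \, dt = \frac{168}{\left(a + 1\right)^{5}},$$
and the integrand here is exactly the target integrand, so $I = \frac{168}{\left(a + 1\right)^{5}}$.

Setting $a = \frac{7}{2}$:
$$I = \frac{1792}{19683}.$$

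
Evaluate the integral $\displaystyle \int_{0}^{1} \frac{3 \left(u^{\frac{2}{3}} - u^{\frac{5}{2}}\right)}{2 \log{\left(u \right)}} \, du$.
$\log{\left(\frac{10 \sqrt{210}}{441} \right)}$

Consider the one-parameter family: let $I(a) = \int_{0}^{1} \frac{3 \left(- u^{\frac{5}{2}} + u^{a}\right)}{2 \log{\left(u \right)}} \, du$.

Since $\dfrac{\partial}{\partial a}\,u^{a} = u^{a} \ln u$, the $\ln u$ in the denominator cancels and
$$\frac{dI}{da} = \int_{0}^{1} \frac{3}{2} u^{a} \, du = \frac{3}{2} \left[\frac{u^{a+1}}{a+1}\right]_0^1 = \frac{3}{2 \left(a + 1\right)}.$$

Integrating with respect to $a$ gives $I(a) = \log{\left(\frac{2 \sqrt{14} \left(a + 1\right)^{\frac{3}{2}}}{49} \right)} + C$.

At $a = \frac{5}{2}$ the integrand is identically $0$, so $I(\frac{5}{2}) = 0$. The closed form gives $0$, hence $C = 0$.

Setting $a = \frac{2}{3}$:
$$I = \log{\left(\frac{10 \sqrt{210}}{441} \right)}.$$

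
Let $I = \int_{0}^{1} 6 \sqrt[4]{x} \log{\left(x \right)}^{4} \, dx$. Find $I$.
$\frac{147456}{3125}$

Consider the simpler parametrised integral
$$J(a) = \int_{0}^{1} 6 x^{a} \, dx = \frac{6}{a + 1}.$$

Differentiating under the integral sign brings down a factor of $\ln x$:
$$\frac{dJ}{da} = \int_{0}^{1} 6 x^{a} \log{\left(x \right)} \, dx = - \frac{6}{\left(a + 1\right)^{2}}.$$

Repeating $4$ times in total — each differentiation brings down another $\ln x$ — gives
$$\frac{d^{4}J}{da^{4}} = \int_{0}^{1} 6 x^{a} \log{\left(x \right)}^{4} \, dx = \frac{144}{\left(a + 1\right)^{5}},$$
and the integrand here is exactly the target integrand, so $I = \frac{144}{\left(a + 1\right)^{5}}$.

Setting $a = \frac{1}{4}$:
$$I = \frac{147456}{3125}.$$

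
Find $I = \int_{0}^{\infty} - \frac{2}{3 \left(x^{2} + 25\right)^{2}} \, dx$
$- \frac{\pi}{750}$

Start from the standard arctangent integral
$$J(a) = \int_{0}^{\infty} - \frac{2}{3 \left(a^{2} + x^{2}\right)} \, dx = - \frac{\pi}{3 a}.$$

Differentiating under the integral sign with respect to $a$,
$$\frac{dJ}{da} = \int_{0}^{\infty} \frac{4 a}{3 \left(a^{2} + x^{2}\right)^{2}} \, dx = \frac{\pi}{3 a^{2}},$$
so $\int_{0}^{\infty} - \frac{2}{3 \left(a^{2} + x^{2}\right)^{2}} \, dx = - \frac{\pi}{6 a^{3}}$.

Setting $a = 5$:
$$I = - \frac{\pi}{750}.$$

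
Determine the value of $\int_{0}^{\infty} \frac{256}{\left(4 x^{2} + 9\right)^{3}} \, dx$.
$\frac{8 \pi}{81}$

Start from the standard arctangent integral
$$J(a) = \int_{0}^{\infty} \frac{4}{a^{2} + x^{2}} \, dx = \frac{2 \pi}{a}.$$

Differentiating under the integral sign with respect to $a$,
$$\frac{dJ}{da} = \int_{0}^{\infty} - \frac{8 a}{\left(a^{2} + x^{2}\right)^{2}} \, dx = - \frac{2 \pi}{a^{2}},$$
so $\int_{0}^{\infty} \frac{4}{\left(a^{2} + x^{2}\right)^{2}} \, dx = \frac{\pi}{a^{3}}$.

Repeating — each differentiation of $1/(x^2+a^2)^j$ produces $-2ja/(x^2+a^2)^{j+1}$ — and dividing through by $-2ja$ at each step yields, after $2$ differentiations in total,
$$\int_{0}^{\infty} \frac{4}{\left(a^{2} + x^{2}\right)^{3}} \, dx = \frac{3 \pi}{4 a^{5}}.$$

Setting $a = \frac{3}{2}$:
$$I = \frac{8 \pi}{81}.$$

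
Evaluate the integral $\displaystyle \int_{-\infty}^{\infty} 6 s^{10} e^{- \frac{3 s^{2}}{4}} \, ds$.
$\frac{4480 \sqrt{3} \sqrt{\pi}}{9}$

Start from the elementary integral
$$J(a) = \int_{-\infty}^{\infty} 6 e^{- a s^{2}} \, ds = \frac{6 \sqrt{\pi}}{\sqrt{a}}.$$

Differentiating under the integral sign brings down a factor of $(-s^2)$:
$$\frac{dJ}{da} = \int_{-\infty}^{\infty} - 6 s^{2} e^{- a s^{2}} \, ds = - \frac{3 \sqrt{\pi}}{a^{\frac{3}{2}}}.$$

Repeating $5$ times in total — each differentiation brings down another $(-s^2)$ — gives
$$\frac{d^{5}J}{da^{5}} = \int_{-\infty}^{\infty} - 6 s^{10} e^{- a s^{2}} \, ds = - \frac{2835 \sqrt{\pi}}{16 a^{\frac{11}{2}}},$$
and the integrand here is $(-1)^{5}$ times the target integrand, so $I = (-1)^{5}\,\frac{d^{5}J}{da^{5}} = \frac{2835 \sqrt{\pi}}{16 a^{\frac{11}{2}}}$.

Setting $a = \frac{3}{4}$:
$$I = \frac{4480 \sqrt{3} \sqrt{\pi}}{9}.$$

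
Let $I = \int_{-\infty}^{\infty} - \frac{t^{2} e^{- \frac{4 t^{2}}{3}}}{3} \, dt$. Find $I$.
$- \frac{\sqrt{3} \sqrt{\pi}}{16}$

Begin with the known integral
$$J(a) = \int_{-\infty}^{\infty} - \frac{e^{- a t^{2}}}{3} \, dt = - \frac{\sqrt{\pi}}{3 \sqrt{a}}.$$

Differentiating under the integral sign brings down a factor of $(-t^2)$:
$$\frac{dJ}{da} = \int_{-\infty}^{\infty} \frac{t^{2} e^{- a t^{2}}}{3} \, dt = \frac{\sqrt{\pi}}{6 a^{\frac{3}{2}}}.$$

The integral on the left is $-I$, so $I = - \frac{\sqrt{\pi}}{6 a^{\frac{3}{2}}}$.

Setting $a = \frac{4}{3}$:
$$I = - \frac{\sqrt{3} \sqrt{\pi}}{16}.$$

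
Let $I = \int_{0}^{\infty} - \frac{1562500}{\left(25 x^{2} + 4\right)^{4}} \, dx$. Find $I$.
$- \frac{390625 \pi}{1024}$

Begin with the known result
$$J(a) = \int_{0}^{\infty} - \frac{4}{a^{2} + x^{2}} \, dx = - \frac{2 \pi}{a}.$$

Differentiating under the integral sign with respect to $a$,
$$\frac{dJ}{da} = \int_{0}^{\infty} \frac{8 a}{\left(a^{2} + x^{2}\right)^{2}} \, dx = \frac{2 \pi}{a^{2}},$$
so $\int_{0}^{\infty} - \frac{4}{\left(a^{2} + x^{2}\right)^{2}} \, dx = - \frac{\pi}{a^{3}}$.

Repeating — each differentiation of $1/(x^2+a^2)^j$ produces $-2ja/(x^2+a^2)^{j+1}$ — and dividing through by $-2ja$ at each step yields, after $3$ differentiations in total,
$$\int_{0}^{\infty} - \frac{4}{\left(a^{2} + x^{2}\right)^{4}} \, dx = - \frac{5 \pi}{8 a^{7}}.$$

Setting $a = \frac{2}{5}$:
$$I = - \frac{390625 \pi}{1024}.$$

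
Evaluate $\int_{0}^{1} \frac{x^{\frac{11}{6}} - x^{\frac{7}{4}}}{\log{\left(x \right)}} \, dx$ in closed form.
$- \log{\left(33 \right)} + \log{\left(34 \right)}$

Introduce a parameter $a$ in the exponent: let $I(a) = \int_{0}^{1} \frac{x^{\frac{11}{6}} - x^{a}}{\log{\left(x \right)}} \, dx$.

Since $\dfrac{\partial}{\partial a}\,x^{a} = x^{a} \ln x$, the $\ln x$ in the denominator cancels and
$$\frac{dI}{da} = \int_{0}^{1} -1 x^{a} \, dx = -1 \left[\frac{x^{a+1}}{a+1}\right]_0^1 = - \frac{1}{a + 1}.$$

Integrating with respect to $a$ gives $I(a) = - \log{\left(\frac{6 a}{17} + \frac{6}{17} \right)} + C$.

At $a = \frac{11}{6}$ the integrand is identically $0$, so $I(\frac{11}{6}) = 0$. The closed form gives $0$, hence $C = 0$.

Setting $a = \frac{7}{4}$:
$$I = - \log{\left(33 \right)} + \log{\left(34 \right)}.$$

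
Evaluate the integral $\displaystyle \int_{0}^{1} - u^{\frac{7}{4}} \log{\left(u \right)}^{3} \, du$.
$\frac{1536}{14641}$

Consider the simpler parametrised integral
$$J(a) = \int_{0}^{1} - u^{a} \, du = - \frac{1}{a + 1}.$$

Differentiating under the integral sign brings down a factor of $\ln u$:
$$\frac{dJ}{da} = \int_{0}^{1} - u^{a} \log{\left(u \right)} \, du = \frac{1}{\left(a + 1\right)^{2}}.$$

Repeating $3$ times in total — each differentiation brings down another $\ln u$ — gives
$$\frac{d^{3}J}{da^{3}} = \int_{0}^{1} - u^{a} \log{\left(u \right)}^{3} \, du = \frac{6}{\left(a + 1\right)^{4}},$$
and the integrand here is exactly the target integrand, so $I = \frac{6}{\left(a + 1\right)^{4}}$.

Setting $a = \frac{7}{4}$:
$$I = \frac{1536}{14641}.$$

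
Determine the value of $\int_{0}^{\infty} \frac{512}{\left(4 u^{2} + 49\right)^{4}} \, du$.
$\frac{40 \pi}{823543}$

Recall the elementary integral
$$J(a) = \int_{0}^{\infty} \frac{2}{a^{2} + u^{2}} \, du = \frac{\pi}{a}.$$

Differentiating under the integral sign with respect to $a$,
$$\frac{dJ}{da} = \int_{0}^{\infty} - \frac{4 a}{\left(a^{2} + u^{2}\right)^{2}} \, du = - \frac{\pi}{a^{2}},$$
so $\int_{0}^{\infty} \frac{2}{\left(a^{2} + u^{2}\right)^{2}} \, du = \frac{\pi}{2 a^{3}}$.

Repeating — each differentiation of $1/(u^2+a^2)^j$ produces $-2ja/(u^2+a^2)^{j+1}$ — and dividing through by $-2ja$ at each step yields, after $3$ differentiations in total,
$$\int_{0}^{\infty} \frac{2}{\left(a^{2} + u^{2}\right)^{4}} \, du = \frac{5 \pi}{16 a^{7}}.$$

Setting $a = \frac{7}{2}$:
$$I = \frac{40 \pi}{823543}.$$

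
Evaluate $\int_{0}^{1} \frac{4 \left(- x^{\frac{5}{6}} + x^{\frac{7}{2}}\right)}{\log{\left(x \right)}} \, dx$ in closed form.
$\log{\left(\frac{531441}{14641} \right)}$

Replace the exponent $\frac{7}{2}$ by a parameter $a$: let $I(a) = \int_{0}^{1} \frac{4 \left(- x^{\frac{5}{6}} + x^{a}\right)}{\log{\left(x \right)}} \, dx$.

Since $\dfrac{\partial}{\partial a}\,x^{a} = x^{a} \ln x$, the $\ln x$ in the denominator cancels and
$$\frac{dI}{da} = \int_{0}^{1} 4 x^{a} \, dx = 4 \left[\frac{x^{a+1}}{a+1}\right]_0^1 = \frac{4}{a + 1}.$$

Integrating with respect to $a$ gives $I(a) = \log{\left(\frac{1296 \left(a + 1\right)^{4}}{14641} \right)} + C$.

At $a = \frac{5}{6}$ the integrand is identically $0$, so $I(\frac{5}{6}) = 0$. The closed form gives $0$, hence $C = 0$.

Setting $a = \frac{7}{2}$:
$$I = \log{\left(\frac{531441}{14641} \right)}.$$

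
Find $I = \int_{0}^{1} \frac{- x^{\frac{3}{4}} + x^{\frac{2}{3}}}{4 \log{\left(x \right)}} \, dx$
$- \frac{\log{\left(21 \right)}}{4} + \frac{\log{\left(2 \right)}}{2} + \frac{\log{\left(5 \right)}}{4}$

Introduce a parameter $a$ in the exponent: let $I(a) = \int_{0}^{1} \frac{- x^{\frac{3}{4}} + x^{a}}{4 \log{\left(x \right)}} \, dx$.

Since $\dfrac{\partial}{\partial a}\,x^{a} = x^{a} \ln x$, the $\ln x$ in the denominator cancels and
$$\frac{dI}{da} = \int_{0}^{1} \frac{1}{4} x^{a} \, dx = \frac{1}{4} \left[\frac{x^{a+1}}{a+1}\right]_0^1 = \frac{1}{4 \left(a + 1\right)}.$$

Integrating with respect to $a$ gives $I(a) = \frac{\log{\left(a + 1 \right)}}{4} - \frac{\log{\left(7 \right)}}{4} + \frac{\log{\left(2 \right)}}{2} + C$.

At $a = \frac{3}{4}$ the integrand is identically $0$, so $I(\frac{3}{4}) = 0$. The closed form gives $0$, hence $C = 0$.

Setting $a = \frac{2}{3}$:
$$I = - \frac{\log{\left(21 \right)}}{4} + \frac{\log{\left(2 \right)}}{2} + \frac{\log{\left(5 \right)}}{4}.$$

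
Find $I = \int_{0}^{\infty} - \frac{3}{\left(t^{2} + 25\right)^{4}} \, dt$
$- \frac{3 \pi}{500000}$

Begin with the known result
$$J(a) = \int_{0}^{\infty} - \frac{3}{a^{2} + t^{2}} \, dt = - \frac{3 \pi}{2 a}.$$

Differentiating under the integral sign with respect to $a$,
$$\frac{dJ}{da} = \int_{0}^{\infty} \frac{6 a}{\left(a^{2} + t^{2}\right)^{2}} \, dt = \frac{3 \pi}{2 a^{2}},$$
so $\int_{0}^{\infty} - \frac{3}{\left(a^{2} + t^{2}\right)^{2}} \, dt = - \frac{3 \pi}{4 a^{3}}$.

Repeating — each differentiation of $1/(t^2+a^2)^j$ produces $-2ja/(t^2+a^2)^{j+1}$ — and dividing through by $-2ja$ at each step yields, after $3$ differentiations in total,
$$\int_{0}^{\infty} - \frac{3}{\left(a^{2} + t^{2}\right)^{4}} \, dt = - \frac{15 \pi}{32 a^{7}}.$$

Setting $a = 5$:
$$I = - \frac{3 \pi}{500000}.$$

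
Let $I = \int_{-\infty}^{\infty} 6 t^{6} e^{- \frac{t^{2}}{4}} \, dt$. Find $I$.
$1440 \sqrt{\pi}$

Begin with the known integral
$$J(a) = \int_{-\infty}^{\infty} 6 e^{- a t^{2}} \, dt = \frac{6 \sqrt{\pi}}{\sqrt{a}}.$$

Differentiating under the integral sign brings down a factor of $(-t^2)$:
$$\frac{dJ}{da} = \int_{-\infty}^{\infty} - 6 t^{2} e^{- a t^{2}} \, dt = - \frac{3 \sqrt{\pi}}{a^{\frac{3}{2}}}.$$

Repeating $3$ times in total — each differentiation brings down another $(-t^2)$ — gives
$$\frac{d^{3}J}{da^{3}} = \int_{-\infty}^{\infty} - 6 t^{6} e^{- a t^{2}} \, dt = - \frac{45 \sqrt{\pi}}{4 a^{\frac{7}{2}}},$$
and the integrand here is $(-1)^{3}$ times the target integrand, so $I = (-1)^{3}\,\frac{d^{3}J}{da^{3}} = \frac{45 \sqrt{\pi}}{4 a^{\frac{7}{2}}}$.

Setting $a = \frac{1}{4}$:
$$I = 1440 \sqrt{\pi}.$$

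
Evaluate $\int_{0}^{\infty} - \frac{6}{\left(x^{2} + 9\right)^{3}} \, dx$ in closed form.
$- \frac{\pi}{216}$

Recall the elementary integral
$$J(a) = \int_{0}^{\infty} - \frac{6}{a^{2} + x^{2}} \, dx = - \frac{3 \pi}{a}.$$

Differentiating under the integral sign with respect to $a$,
$$\frac{dJ}{da} = \int_{0}^{\infty} \frac{12 a}{\left(a^{2} + x^{2}\right)^{2}} \, dx = \frac{3 \pi}{a^{2}},$$
so $\int_{0}^{\infty} - \frac{6}{\left(a^{2} + x^{2}\right)^{2}} \, dx = - \frac{3 \pi}{2 a^{3}}$.

Repeating — each differentiation of $1/(x^2+a^2)^j$ produces $-2ja/(x^2+a^2)^{j+1}$ — and dividing through by $-2ja$ at each step yields, after $2$ differentiations in total,
$$\int_{0}^{\infty} - \frac{6}{\left(a^{2} + x^{2}\right)^{3}} \, dx = - \frac{9 \pi}{8 a^{5}}.$$

Setting $a = 3$:
$$I = - \frac{\pi}{216}.$$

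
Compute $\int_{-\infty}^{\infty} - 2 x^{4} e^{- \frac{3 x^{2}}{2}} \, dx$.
$- \frac{2 \sqrt{6} \sqrt{\pi}}{9}$

Consider the simpler parametrised integral
$$J(a) = \int_{-\infty}^{\infty} - 2 e^{- a x^{2}} \, dx = - \frac{2 \sqrt{\pi}}{\sqrt{a}}.$$

Differentiating under the integral sign brings down a factor of $(-x^2)$:
$$\frac{dJ}{da} = \int_{-\infty}^{\infty} 2 x^{2} e^{- a x^{2}} \, dx = \frac{\sqrt{\pi}}{a^{\frac{3}{2}}}.$$

Repeating twice in total — each differentiation brings down another $(-x^2)$ — gives
$$\frac{d^{2}J}{da^{2}} = \int_{-\infty}^{\infty} - 2 x^{4} e^{- a x^{2}} \, dx = - \frac{3 \sqrt{\pi}}{2 a^{\frac{5}{2}}},$$
and the integrand here is exactly the target integrand, so $I = - \frac{3 \sqrt{\pi}}{2 a^{\frac{5}{2}}}$.

Setting $a = \frac{3}{2}$:
$$I = - \frac{2 \sqrt{6} \sqrt{\pi}}{9}.$$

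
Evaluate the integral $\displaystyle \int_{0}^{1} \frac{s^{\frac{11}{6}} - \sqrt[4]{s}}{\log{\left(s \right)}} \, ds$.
$- \log{\left(15 \right)} + \log{\left(34 \right)}$

Consider the one-parameter family: let $I(a) = \int_{0}^{1} \frac{s^{\frac{11}{6}} - s^{a}}{\log{\left(s \right)}} \, ds$.

Since $\dfrac{\partial}{\partial a}\,s^{a} = s^{a} \ln s$, the $\ln s$ in the denominator cancels and
$$\frac{dI}{da} = \int_{0}^{1} -1 s^{a} \, ds = -1 \left[\frac{s^{a+1}}{a+1}\right]_0^1 = - \frac{1}{a + 1}.$$

Integrating with respect to $a$ gives $I(a) = - \log{\left(\frac{6 a}{17} + \frac{6}{17} \right)} + C$.

At $a = \frac{11}{6}$ the integrand is identically $0$, so $I(\frac{11}{6}) = 0$. The closed form gives $0$, hence $C = 0$.

Setting $a = \frac{1}{4}$:
$$I = - \log{\left(15 \right)} + \log{\left(34 \right)}.$$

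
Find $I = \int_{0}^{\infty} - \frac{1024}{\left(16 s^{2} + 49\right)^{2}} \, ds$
$- \frac{64 \pi}{343}$

Recall the elementary integral
$$J(a) = \int_{0}^{\infty} - \frac{4}{a^{2} + s^{2}} \, ds = - \frac{2 \pi}{a}.$$

Differentiating under the integral sign with respect to $a$,
$$\frac{dJ}{da} = \int_{0}^{\infty} \frac{8 a}{\left(a^{2} + s^{2}\right)^{2}} \, ds = \frac{2 \pi}{a^{2}},$$
so $\int_{0}^{\infty} - \frac{4}{\left(a^{2} + s^{2}\right)^{2}} \, ds = - \frac{\pi}{a^{3}}$.

Setting $a = \frac{7}{4}$:
$$I = - \frac{64 \pi}{343}.$$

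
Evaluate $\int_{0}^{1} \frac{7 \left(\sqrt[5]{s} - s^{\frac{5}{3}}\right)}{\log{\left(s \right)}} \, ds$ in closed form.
$- \log{\left(\frac{1280000000}{4782969} \right)}$

Replace the exponent $\frac{5}{3}$ by a parameter $a$: let $I(a) = \int_{0}^{1} \frac{7 \left(\sqrt[5]{s} - s^{a}\right)}{\log{\left(s \right)}} \, ds$.

Since $\dfrac{\partial}{\partial a}\,s^{a} = s^{a} \ln s$, the $\ln s$ in the denominator cancels and
$$\frac{dI}{da} = \int_{0}^{1} -7 s^{a} \, ds = -7 \left[\frac{s^{a+1}}{a+1}\right]_0^1 = - \frac{7}{a + 1}.$$

Integrating with respect to $a$ gives $I(a) = - \log{\left(\frac{78125 \left(a + 1\right)^{7}}{279936} \right)} + C$.

At $a = \frac{1}{5}$ the integrand is identically $0$, so $I(\frac{1}{5}) = 0$. The closed form gives $0$, hence $C = 0$.

Setting $a = \frac{5}{3}$:
$$I = - \log{\left(\frac{1280000000}{4782969} \right)}.$$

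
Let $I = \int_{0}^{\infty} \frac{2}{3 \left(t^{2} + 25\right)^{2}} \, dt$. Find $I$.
$\frac{\pi}{750}$

Begin with the known result
$$J(a) = \int_{0}^{\infty} \frac{2}{3 \left(a^{2} + t^{2}\right)} \, dt = \frac{\pi}{3 a}.$$

Differentiating under the integral sign with respect to $a$,
$$\frac{dJ}{da} = \int_{0}^{\infty} - \frac{4 a}{3 \left(a^{2} + t^{2}\right)^{2}} \, dt = - \frac{\pi}{3 a^{2}},$$
so $\int_{0}^{\infty} \frac{2}{3 \left(a^{2} + t^{2}\right)^{2}} \, dt = \frac{\pi}{6 a^{3}}$.

Setting $a = 5$:
$$I = \frac{\pi}{750}.$$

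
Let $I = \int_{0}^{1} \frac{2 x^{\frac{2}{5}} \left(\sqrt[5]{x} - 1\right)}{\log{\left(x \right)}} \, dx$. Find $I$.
$\log{\left(\frac{64}{49} \right)}$

Introduce a parameter $a$ in the exponent: let $I(a) = \int_{0}^{1} \frac{2 \left(- x^{\frac{2}{5}} + x^{a}\right)}{\log{\left(x \right)}} \, dx$.

Since $\dfrac{\partial}{\partial a}\,x^{a} = x^{a} \ln x$, the $\ln x$ in the denominator cancels and
$$\frac{dI}{da} = \int_{0}^{1} 2 x^{a} \, dx = 2 \left[\frac{x^{a+1}}{a+1}\right]_0^1 = \frac{2}{a + 1}.$$

Integrating with respect to $a$ gives $I(a) = \log{\left(\frac{25 \left(a + 1\right)^{2}}{49} \right)} + C$.

At $a = \frac{2}{5}$ the integrand is identically $0$, so $I(\frac{2}{5}) = 0$. The closed form gives $0$, hence $C = 0$.

Setting $a = \frac{3}{5}$:
$$I = \log{\left(\frac{64}{49} \right)}.$$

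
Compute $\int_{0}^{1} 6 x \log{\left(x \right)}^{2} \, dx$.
$\frac{3}{2}$

Begin with the known integral
$$J(a) = \int_{0}^{1} 6 x^{a} \, dx = \frac{6}{a + 1}.$$

Differentiating under the integral sign brings down a factor of $\ln x$:
$$\frac{dJ}{da} = \int_{0}^{1} 6 x^{a} \log{\left(x \right)} \, dx = - \frac{6}{\left(a + 1\right)^{2}}.$$

Repeating twice in total — each differentiation brings down another $\ln x$ — gives
$$\frac{d^{2}J}{da^{2}} = \int_{0}^{1} 6 x^{a} \log{\left(x \right)}^{2} \, dx = \frac{12}{\left(a + 1\right)^{3}},$$
and the integrand here is exactly the target integrand, so $I = \frac{12}{\left(a + 1\right)^{3}}$.

Setting $a = 1$:
$$I = \frac{3}{2}.$$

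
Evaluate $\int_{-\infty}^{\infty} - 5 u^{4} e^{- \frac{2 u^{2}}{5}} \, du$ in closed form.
$- \frac{375 \sqrt{10} \sqrt{\pi}}{32}$

Start from the elementary integral
$$J(a) = \int_{-\infty}^{\infty} - 5 e^{- a u^{2}} \, du = - \frac{5 \sqrt{\pi}}{\sqrt{a}}.$$

Differentiating under the integral sign brings down a factor of $(-u^2)$:
$$\frac{dJ}{da} = \int_{-\infty}^{\infty} 5 u^{2} e^{- a u^{2}} \, du = \frac{5 \sqrt{\pi}}{2 a^{\frac{3}{2}}}.$$

Repeating twice in total — each differentiation brings down another $(-u^2)$ — gives
$$\frac{d^{2}J}{da^{2}} = \int_{-\infty}^{\infty} - 5 u^{4} e^{- a u^{2}} \, du = - \frac{15 \sqrt{\pi}}{4 a^{\frac{5}{2}}},$$
and the integrand here is exactly the target integrand, so $I = - \frac{15 \sqrt{\pi}}{4 a^{\frac{5}{2}}}$.

Setting $a = \frac{2}{5}$:
$$I = - \frac{375 \sqrt{10} \sqrt{\pi}}{32}.$$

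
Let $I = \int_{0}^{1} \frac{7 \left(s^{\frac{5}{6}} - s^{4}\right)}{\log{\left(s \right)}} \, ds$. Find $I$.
$- \log{\left(\frac{21870000000}{19487171} \right)}$

Introduce a parameter $a$ in the exponent: let $I(a) = \int_{0}^{1} \frac{7 \left(s^{\frac{5}{6}} - s^{a}\right)}{\log{\left(s \right)}} \, ds$.

Since $\dfrac{\partial}{\partial a}\,s^{a} = s^{a} \ln s$, the $\ln s$ in the denominator cancels and
$$\frac{dI}{da} = \int_{0}^{1} -7 s^{a} \, ds = -7 \left[\frac{s^{a+1}}{a+1}\right]_0^1 = - \frac{7}{a + 1}.$$

Integrating with respect to $a$ gives $I(a) = - \log{\left(\frac{279936 \left(a + 1\right)^{7}}{19487171} \right)} + C$.

At $a = \frac{5}{6}$ the integrand is identically $0$, so $I(\frac{5}{6}) = 0$. The closed form gives $0$, hence $C = 0$.

Setting $a = 4$:
$$I = - \log{\left(\frac{21870000000}{19487171} \right)}.$$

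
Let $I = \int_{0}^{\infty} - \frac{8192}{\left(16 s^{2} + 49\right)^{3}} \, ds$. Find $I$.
$- \frac{384 \pi}{16807}$

Start from the standard arctangent integral
$$J(a) = \int_{0}^{\infty} - \frac{2}{a^{2} + s^{2}} \, ds = - \frac{\pi}{a}.$$

Differentiating under the integral sign with respect to $a$,
$$\frac{dJ}{da} = \int_{0}^{\infty} \frac{4 a}{\left(a^{2} + s^{2}\right)^{2}} \, ds = \frac{\pi}{a^{2}},$$
so $\int_{0}^{\infty} - \frac{2}{\left(a^{2} + s^{2}\right)^{2}} \, ds = - \frac{\pi}{2 a^{3}}$.

Repeating — each differentiation of $1/(s^2+a^2)^j$ produces $-2ja/(s^2+a^2)^{j+1}$ — and dividing through by $-2ja$ at each step yields, after $2$ differentiations in total,
$$\int_{0}^{\infty} - \frac{2}{\left(a^{2} + s^{2}\right)^{3}} \, ds = - \frac{3 \pi}{8 a^{5}}.$$

Setting $a = \frac{7}{4}$:
$$I = - \frac{384 \pi}{16807}.$$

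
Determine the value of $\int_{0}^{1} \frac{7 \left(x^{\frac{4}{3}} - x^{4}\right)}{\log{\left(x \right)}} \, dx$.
$\log{\left(\frac{823543}{170859375} \right)}$

Consider the one-parameter family: let $I(a) = \int_{0}^{1} \frac{7 \left(- x^{4} + x^{a}\right)}{\log{\left(x \right)}} \, dx$.

Since $\dfrac{\partial}{\partial a}\,x^{a} = x^{a} \ln x$, the $\ln x$ in the denominator cancels and
$$\frac{dI}{da} = \int_{0}^{1} 7 x^{a} \, dx = 7 \left[\frac{x^{a+1}}{a+1}\right]_0^1 = \frac{7}{a + 1}.$$

Integrating with respect to $a$ gives $I(a) = \log{\left(\frac{\left(a + 1\right)^{7}}{78125} \right)} + C$.

At $a = 4$ the integrand is identically $0$, so $I(4) = 0$. The closed form gives $0$, hence $C = 0$.

Setting $a = \frac{4}{3}$:
$$I = \log{\left(\frac{823543}{170859375} \right)}.$$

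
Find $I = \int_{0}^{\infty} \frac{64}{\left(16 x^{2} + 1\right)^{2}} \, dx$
$4 \pi$

Start from the standard arctangent integral
$$J(a) = \int_{0}^{\infty} \frac{1}{4 \left(a^{2} + x^{2}\right)} \, dx = \frac{\pi}{8 a}.$$

Differentiating under the integral sign with respect to $a$,
$$\frac{dJ}{da} = \int_{0}^{\infty} - \frac{a}{2 \left(a^{2} + x^{2}\right)^{2}} \, dx = - \frac{\pi}{8 a^{2}},$$
so $\int_{0}^{\infty} \frac{1}{4 \left(a^{2} + x^{2}\right)^{2}} \, dx = \frac{\pi}{16 a^{3}}$.

Setting $a = \frac{1}{4}$:
$$I = 4 \pi.$$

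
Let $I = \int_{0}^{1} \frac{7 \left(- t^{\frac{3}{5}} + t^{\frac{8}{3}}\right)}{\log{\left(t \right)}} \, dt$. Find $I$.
$- \log{\left(\frac{4586471424}{1522435234375} \right)}$

Replace the exponent $\frac{3}{5}$ by a parameter $a$: let $I(a) = \int_{0}^{1} \frac{7 \left(t^{\frac{8}{3}} - t^{a}\right)}{\log{\left(t \right)}} \, dt$.

Since $\dfrac{\partial}{\partial a}\,t^{a} = t^{a} \ln t$, the $\ln t$ in the denominator cancels and
$$\frac{dI}{da} = \int_{0}^{1} -7 t^{a} \, dt = -7 \left[\frac{t^{a+1}}{a+1}\right]_0^1 = - \frac{7}{a + 1}.$$

Integrating with respect to $a$ gives $I(a) = - \log{\left(\frac{2187 \left(a + 1\right)^{7}}{19487171} \right)} + C$.

At $a = \frac{8}{3}$ the integrand is identically $0$, so $I(\frac{8}{3}) = 0$. The closed form gives $0$, hence $C = 0$.

Setting $a = \frac{3}{5}$:
$$I = - \log{\left(\frac{4586471424}{1522435234375} \right)}.$$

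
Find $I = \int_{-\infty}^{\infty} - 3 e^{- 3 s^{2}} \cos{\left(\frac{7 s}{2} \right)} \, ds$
$- \frac{\sqrt{3} \sqrt{\pi}}{e^{\frac{49}{48}}}$

Let $b$ denote the cosine frequency and define $I(b) = \int_{-\infty}^{\infty} - 3 e^{- 3 s^{2}} \cos{\left(b s \right)} \, ds$.

Differentiating under the integral sign,
$$I'(b) = \int_{-\infty}^{\infty} 3 s e^{- 3 s^{2}} \sin{\left(b s \right)} \, ds.$$

Integrate $\int_{-\infty}^{\infty} s \sin(b s)\, e^{- 3 s^{2}}\, ds$ by parts with $u = \sin(b s)$ and $dv = s\, e^{- 3 s^{2}}\, ds$, giving $v = - \frac{e^{- 3 s^{2}}}{6}$. The boundary term vanishes and
$$\int_{-\infty}^{\infty} s \sin(b s)\, e^{- 3 s^{2}}\, ds = \frac{b}{6} \int_{-\infty}^{\infty} \cos(b s)\, e^{- 3 s^{2}}\, ds,$$
so $I'(b) = - \frac{b}{6}\, I(b)$.

This is a separable first-order ODE; solving with the initial condition $I(0) = \int_{-\infty}^{\infty} - 3 e^{- 3 s^{2}}\,ds = - \sqrt{3} \sqrt{\pi}$ gives
$$I(b) = - \sqrt{3} \sqrt{\pi} e^{- \frac{b^{2}}{12}}.$$

Setting $b = \frac{7}{2}$:
$$I = - \frac{\sqrt{3} \sqrt{\pi}}{e^{\frac{49}{48}}}.$$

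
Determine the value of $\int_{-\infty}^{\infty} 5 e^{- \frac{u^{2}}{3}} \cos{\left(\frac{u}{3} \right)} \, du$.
$\frac{5 \sqrt{3} \sqrt{\pi}}{e^{\frac{1}{12}}}$

Define $I(b) = \int_{-\infty}^{\infty} 5 e^{- \frac{u^{2}}{3}} \cos{\left(b u \right)} \, du$.

Differentiating under the integral sign,
$$I'(b) = \int_{-\infty}^{\infty} - 5 u e^{- \frac{u^{2}}{3}} \sin{\left(b u \right)} \, du.$$

Integrate $\int_{-\infty}^{\infty} u \sin(b u)\, e^{- \frac{u^{2}}{3}}\, du$ by parts with $w = \sin(b u)$ and $dv = u\, e^{- \frac{u^{2}}{3}}\, du$, giving $v = - \frac{3 e^{- \frac{u^{2}}{3}}}{2}$. The boundary term vanishes and
$$\int_{-\infty}^{\infty} u \sin(b u)\, e^{- \frac{u^{2}}{3}}\, du = \frac{3 b}{2} \int_{-\infty}^{\infty} \cos(b u)\, e^{- \frac{u^{2}}{3}}\, du,$$
so $I'(b) = - \frac{3 b}{2}\, I(b)$.

This is a separable first-order ODE; solving with the initial condition $I(0) = \int_{-\infty}^{\infty} 5 e^{- \frac{u^{2}}{3}}\,du = 5 \sqrt{3} \sqrt{\pi}$ gives
$$I(b) = 5 \sqrt{3} \sqrt{\pi} e^{- \frac{3 b^{2}}{4}}.$$

Setting $b = \frac{1}{3}$:
$$I = \frac{5 \sqrt{3} \sqrt{\pi}}{e^{\frac{1}{12}}}.$$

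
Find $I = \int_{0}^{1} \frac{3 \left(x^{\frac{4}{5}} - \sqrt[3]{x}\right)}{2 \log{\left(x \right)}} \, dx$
$- \log{\left(\frac{40 \sqrt{15}}{243} \right)}$

Consider the one-parameter family: let $I(a) = \int_{0}^{1} \frac{3 \left(x^{\frac{4}{5}} - x^{a}\right)}{2 \log{\left(x \right)}} \, dx$.

Since $\dfrac{\partial}{\partial a}\,x^{a} = x^{a} \ln x$, the $\ln x$ in the denominator cancels and
$$\frac{dI}{da} = \int_{0}^{1} - \frac{3}{2} x^{a} \, dx = - \frac{3}{2} \left[\frac{x^{a+1}}{a+1}\right]_0^1 = - \frac{3}{2 a + 2}.$$

Integrating with respect to $a$ gives $I(a) = - \log{\left(\frac{5 \sqrt{5} \left(a + 1\right)^{\frac{3}{2}}}{27} \right)} + C$.

At $a = \frac{4}{5}$ the integrand is identically $0$, so $I(\frac{4}{5}) = 0$. The closed form gives $0$, hence $C = 0$.

Setting $a = \frac{1}{3}$:
$$I = - \log{\left(\frac{40 \sqrt{15}}{243} \right)}.$$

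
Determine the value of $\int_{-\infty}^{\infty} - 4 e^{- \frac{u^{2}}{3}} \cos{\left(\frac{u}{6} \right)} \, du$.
$- \frac{4 \sqrt{3} \sqrt{\pi}}{e^{\frac{1}{48}}}$

Treat the cosine frequency as a parameter and define $I(b) = \int_{-\infty}^{\infty} - 4 e^{- \frac{u^{2}}{3}} \cos{\left(b u \right)} \, du$.

Differentiating under the integral sign,
$$I'(b) = \int_{-\infty}^{\infty} 4 u e^{- \frac{u^{2}}{3}} \sin{\left(b u \right)} \, du.$$

Integrate $\int_{-\infty}^{\infty} u \sin(b u)\, e^{- \frac{u^{2}}{3}}\, du$ by parts with $w = \sin(b u)$ and $dv = u\, e^{- \frac{u^{2}}{3}}\, du$, giving $v = - \frac{3 e^{- \frac{u^{2}}{3}}}{2}$. The boundary term vanishes and
$$\int_{-\infty}^{\infty} u \sin(b u)\, e^{- \frac{u^{2}}{3}}\, du = \frac{3 b}{2} \int_{-\infty}^{\infty} \cos(b u)\, e^{- \frac{u^{2}}{3}}\, du,$$
so $I'(b) = - \frac{3 b}{2}\, I(b)$.

This is a separable first-order ODE; solving with the initial condition $I(0) = \int_{-\infty}^{\infty} - 4 e^{- \frac{u^{2}}{3}}\,du = - 4 \sqrt{3} \sqrt{\pi}$ gives
$$I(b) = - 4 \sqrt{3} \sqrt{\pi} e^{- \frac{3 b^{2}}{4}}.$$

Setting $b = \frac{1}{6}$:
$$I = - \frac{4 \sqrt{3} \sqrt{\pi}}{e^{\frac{1}{48}}}.$$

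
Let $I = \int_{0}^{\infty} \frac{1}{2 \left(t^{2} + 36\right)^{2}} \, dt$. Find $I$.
$\frac{\pi}{1728}$

Start from the standard arctangent integral
$$J(a) = \int_{0}^{\infty} \frac{1}{2 \left(a^{2} + t^{2}\right)} \, dt = \frac{\pi}{4 a}.$$

Differentiating under the integral sign with respect to $a$,
$$\frac{dJ}{da} = \int_{0}^{\infty} - \frac{a}{\left(a^{2} + t^{2}\right)^{2}} \, dt = - \frac{\pi}{4 a^{2}},$$
so $\int_{0}^{\infty} \frac{1}{2 \left(a^{2} + t^{2}\right)^{2}} \, dt = \frac{\pi}{8 a^{3}}$.

Setting $a = 6$:
$$I = \frac{\pi}{1728}.$$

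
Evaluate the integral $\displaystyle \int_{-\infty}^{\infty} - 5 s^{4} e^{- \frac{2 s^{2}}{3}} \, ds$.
$- \frac{135 \sqrt{6} \sqrt{\pi}}{32}$

Consider the simpler parametrised integral
$$J(a) = \int_{-\infty}^{\infty} - 5 e^{- a s^{2}} \, ds = - \frac{5 \sqrt{\pi}}{\sqrt{a}}.$$

Differentiating under the integral sign brings down a factor of $(-s^2)$:
$$\frac{dJ}{da} = \int_{-\infty}^{\infty} 5 s^{2} e^{- a s^{2}} \, ds = \frac{5 \sqrt{\pi}}{2 a^{\frac{3}{2}}}.$$

Repeating twice in total — each differentiation brings down another $(-s^2)$ — gives
$$\frac{d^{2}J}{da^{2}} = \int_{-\infty}^{\infty} - 5 s^{4} e^{- a s^{2}} \, ds = - \frac{15 \sqrt{\pi}}{4 a^{\frac{5}{2}}},$$
and the integrand here is exactly the target integrand, so $I = - \frac{15 \sqrt{\pi}}{4 a^{\frac{5}{2}}}$.

Setting $a = \frac{2}{3}$:
$$I = - \frac{135 \sqrt{6} \sqrt{\pi}}{32}.$$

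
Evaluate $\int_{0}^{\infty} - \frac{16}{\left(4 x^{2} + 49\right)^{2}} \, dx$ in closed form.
$- \frac{2 \pi}{343}$

Begin with the known result
$$J(a) = \int_{0}^{\infty} - \frac{1}{a^{2} + x^{2}} \, dx = - \frac{\pi}{2 a}.$$

Differentiating under the integral sign with respect to $a$,
$$\frac{dJ}{da} = \int_{0}^{\infty} \frac{2 a}{\left(a^{2} + x^{2}\right)^{2}} \, dx = \frac{\pi}{2 a^{2}},$$
so $\int_{0}^{\infty} - \frac{1}{\left(a^{2} + x^{2}\right)^{2}} \, dx = - \frac{\pi}{4 a^{3}}$.

Setting $a = \frac{7}{2}$:
$$I = - \frac{2 \pi}{343}.$$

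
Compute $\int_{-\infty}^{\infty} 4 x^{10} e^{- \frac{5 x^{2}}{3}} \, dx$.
$\frac{45927 \sqrt{15} \sqrt{\pi}}{25000}$

Begin with the known integral
$$J(a) = \int_{-\infty}^{\infty} 4 e^{- a x^{2}} \, dx = \frac{4 \sqrt{\pi}}{\sqrt{a}}.$$

Differentiating under the integral sign brings down a factor of $(-x^2)$:
$$\frac{dJ}{da} = \int_{-\infty}^{\infty} - 4 x^{2} e^{- a x^{2}} \, dx = - \frac{2 \sqrt{\pi}}{a^{\frac{3}{2}}}.$$

Repeating $5$ times in total — each differentiation brings down another $(-x^2)$ — gives
$$\frac{d^{5}J}{da^{5}} = \int_{-\infty}^{\infty} - 4 x^{10} e^{- a x^{2}} \, dx = - \frac{945 \sqrt{\pi}}{8 a^{\frac{11}{2}}},$$
and the integrand here is $(-1)^{5}$ times the target integrand, so $I = (-1)^{5}\,\frac{d^{5}J}{da^{5}} = \frac{945 \sqrt{\pi}}{8 a^{\frac{11}{2}}}$.

Setting $a = \frac{5}{3}$:
$$I = \frac{45927 \sqrt{15} \sqrt{\pi}}{25000}.$$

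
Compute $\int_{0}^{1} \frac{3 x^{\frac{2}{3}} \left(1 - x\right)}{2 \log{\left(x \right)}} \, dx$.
$\log{\left(\frac{5 \sqrt{10}}{32} \right)}$

Replace the exponent $\frac{2}{3}$ by a parameter $a$: let $I(a) = \int_{0}^{1} \frac{3 \left(- x^{\frac{5}{3}} + x^{a}\right)}{2 \log{\left(x \right)}} \, dx$.

Since $\dfrac{\partial}{\partial a}\,x^{a} = x^{a} \ln x$, the $\ln x$ in the denominator cancels and
$$\frac{dI}{da} = \int_{0}^{1} \frac{3}{2} x^{a} \, dx = \frac{3}{2} \left[\frac{x^{a+1}}{a+1}\right]_0^1 = \frac{3}{2 \left(a + 1\right)}.$$

Integrating with respect to $a$ gives $I(a) = \log{\left(\frac{3 \sqrt{6} \left(a + 1\right)^{\frac{3}{2}}}{32} \right)} + C$.

At $a = \frac{5}{3}$ the integrand is identically $0$, so $I(\frac{5}{3}) = 0$. The closed form gives $0$, hence $C = 0$.

Setting $a = \frac{2}{3}$:
$$I = \log{\left(\frac{5 \sqrt{10}}{32} \right)}.$$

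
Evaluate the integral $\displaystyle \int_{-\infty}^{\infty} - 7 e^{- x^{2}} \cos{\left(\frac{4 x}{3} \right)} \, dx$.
$- \frac{7 \sqrt{\pi}}{e^{\frac{4}{9}}}$

Treat the cosine frequency as a parameter and define $I(b) = \int_{-\infty}^{\infty} - 7 e^{- x^{2}} \cos{\left(b x \right)} \, dx$.

Differentiating under the integral sign,
$$I'(b) = \int_{-\infty}^{\infty} 7 x e^{- x^{2}} \sin{\left(b x \right)} \, dx.$$

Integrate $\int_{-\infty}^{\infty} x \sin(b x)\, e^{- x^{2}}\, dx$ by parts with $u = \sin(b x)$ and $dv = x\, e^{- x^{2}}\, dx$, giving $v = - \frac{e^{- x^{2}}}{2}$. The boundary term vanishes and
$$\int_{-\infty}^{\infty} x \sin(b x)\, e^{- x^{2}}\, dx = \frac{b}{2} \int_{-\infty}^{\infty} \cos(b x)\, e^{- x^{2}}\, dx,$$
so $I'(b) = - \frac{b}{2}\, I(b)$.

This is a separable first-order ODE; solving with the initial condition $I(0) = \int_{-\infty}^{\infty} - 7 e^{- x^{2}}\,dx = - 7 \sqrt{\pi}$ gives
$$I(b) = - 7 \sqrt{\pi} e^{- \frac{b^{2}}{4}}.$$

Setting $b = \frac{4}{3}$:
$$I = - \frac{7 \sqrt{\pi}}{e^{\frac{4}{9}}}.$$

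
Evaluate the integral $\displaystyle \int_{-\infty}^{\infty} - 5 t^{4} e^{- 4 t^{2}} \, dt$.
$- \frac{15 \sqrt{\pi}}{128}$

Start from the elementary integral
$$J(a) = \int_{-\infty}^{\infty} - 5 e^{- a t^{2}} \, dt = - \frac{5 \sqrt{\pi}}{\sqrt{a}}.$$

Differentiating under the integral sign brings down a factor of $(-t^2)$:
$$\frac{dJ}{da} = \int_{-\infty}^{\infty} 5 t^{2} e^{- a t^{2}} \, dt = \frac{5 \sqrt{\pi}}{2 a^{\frac{3}{2}}}.$$

Repeating twice in total — each differentiation brings down another $(-t^2)$ — gives
$$\frac{d^{2}J}{da^{2}} = \int_{-\infty}^{\infty} - 5 t^{4} e^{- a t^{2}} \, dt = - \frac{15 \sqrt{\pi}}{4 a^{\frac{5}{2}}},$$
and the integrand here is exactly the target integrand, so $I = - \frac{15 \sqrt{\pi}}{4 a^{\frac{5}{2}}}$.

Setting $a = 4$:
$$I = - \frac{15 \sqrt{\pi}}{128}.$$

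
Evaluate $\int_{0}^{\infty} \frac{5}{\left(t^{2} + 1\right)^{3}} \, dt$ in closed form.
$\frac{15 \pi}{16}$

Recall the elementary integral
$$J(a) = \int_{0}^{\infty} \frac{5}{a^{2} + t^{2}} \, dt = \frac{5 \pi}{2 a}.$$

Differentiating under the integral sign with respect to $a$,
$$\frac{dJ}{da} = \int_{0}^{\infty} - \frac{10 a}{\left(a^{2} + t^{2}\right)^{2}} \, dt = - \frac{5 \pi}{2 a^{2}},$$
so $\int_{0}^{\infty} \frac{5}{\left(a^{2} + t^{2}\right)^{2}} \, dt = \frac{5 \pi}{4 a^{3}}$.

Repeating — each differentiation of $1/(t^2+a^2)^j$ produces $-2ja/(t^2+a^2)^{j+1}$ — and dividing through by $-2ja$ at each step yields, after $2$ differentiations in total,
$$\int_{0}^{\infty} \frac{5}{\left(a^{2} + t^{2}\right)^{3}} \, dt = \frac{15 \pi}{16 a^{5}}.$$

Setting $a = 1$:
$$I = \frac{15 \pi}{16}.$$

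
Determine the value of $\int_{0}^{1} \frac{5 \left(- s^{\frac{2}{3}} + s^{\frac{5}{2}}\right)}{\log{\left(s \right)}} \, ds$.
$- \log{\left(\frac{100000}{4084101} \right)}$

Introduce a parameter $a$ in the exponent: let $I(a) = \int_{0}^{1} \frac{5 \left(s^{\frac{5}{2}} - s^{a}\right)}{\log{\left(s \right)}} \, ds$.

Since $\dfrac{\partial}{\partial a}\,s^{a} = s^{a} \ln s$, the $\ln s$ in the denominator cancels and
$$\frac{dI}{da} = \int_{0}^{1} -5 s^{a} \, ds = -5 \left[\frac{s^{a+1}}{a+1}\right]_0^1 = - \frac{5}{a + 1}.$$

Integrating with respect to $a$ gives $I(a) = - \log{\left(\frac{32 \left(a + 1\right)^{5}}{16807} \right)} + C$.

At $a = \frac{5}{2}$ the integrand is identically $0$, so $I(\frac{5}{2}) = 0$. The closed form gives $0$, hence $C = 0$.

Setting $a = \frac{2}{3}$:
$$I = - \log{\left(\frac{100000}{4084101} \right)}.$$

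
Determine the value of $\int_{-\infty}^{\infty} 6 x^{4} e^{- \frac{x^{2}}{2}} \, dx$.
$18 \sqrt{2} \sqrt{\pi}$

Start from the elementary integral
$$J(a) = \int_{-\infty}^{\infty} 6 e^{- a x^{2}} \, dx = \frac{6 \sqrt{\pi}}{\sqrt{a}}.$$

Differentiating under the integral sign brings down a factor of $(-x^2)$:
$$\frac{dJ}{da} = \int_{-\infty}^{\infty} - 6 x^{2} e^{- a x^{2}} \, dx = - \frac{3 \sqrt{\pi}}{a^{\frac{3}{2}}}.$$

Repeating twice in total — each differentiation brings down another $(-x^2)$ — gives
$$\frac{d^{2}J}{da^{2}} = \int_{-\infty}^{\infty} 6 x^{4} e^{- a x^{2}} \, dx = \frac{9 \sqrt{\pi}}{2 a^{\frac{5}{2}}},$$
and the integrand here is exactly the target integrand, so $I = \frac{9 \sqrt{\pi}}{2 a^{\frac{5}{2}}}$.

Setting $a = \frac{1}{2}$:
$$I = 18 \sqrt{2} \sqrt{\pi}.$$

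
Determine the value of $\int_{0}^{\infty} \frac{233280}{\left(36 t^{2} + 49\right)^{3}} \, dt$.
$\frac{7290 \pi}{16807}$

Start from the standard arctangent integral
$$J(a) = \int_{0}^{\infty} \frac{5}{a^{2} + t^{2}} \, dt = \frac{5 \pi}{2 a}.$$

Differentiating under the integral sign with respect to $a$,
$$\frac{dJ}{da} = \int_{0}^{\infty} - \frac{10 a}{\left(a^{2} + t^{2}\right)^{2}} \, dt = - \frac{5 \pi}{2 a^{2}},$$
so $\int_{0}^{\infty} \frac{5}{\left(a^{2} + t^{2}\right)^{2}} \, dt = \frac{5 \pi}{4 a^{3}}$.

Repeating — each differentiation of $1/(t^2+a^2)^j$ produces $-2ja/(t^2+a^2)^{j+1}$ — and dividing through by $-2ja$ at each step yields, after $2$ differentiations in total,
$$\int_{0}^{\infty} \frac{5}{\left(a^{2} + t^{2}\right)^{3}} \, dt = \frac{15 \pi}{16 a^{5}}.$$

Setting $a = \frac{7}{6}$:
$$I = \frac{7290 \pi}{16807}.$$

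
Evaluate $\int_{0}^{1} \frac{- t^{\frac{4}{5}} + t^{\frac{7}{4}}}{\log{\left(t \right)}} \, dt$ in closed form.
$- \log{\left(\frac{36}{55} \right)}$

Replace the exponent $\frac{4}{5}$ by a parameter $a$: let $I(a) = \int_{0}^{1} \frac{t^{\frac{7}{4}} - t^{a}}{\log{\left(t \right)}} \, dt$.

Since $\dfrac{\partial}{\partial a}\,t^{a} = t^{a} \ln t$, the $\ln t$ in the denominator cancels and
$$\frac{dI}{da} = \int_{0}^{1} -1 t^{a} \, dt = -1 \left[\frac{t^{a+1}}{a+1}\right]_0^1 = - \frac{1}{a + 1}.$$

Integrating with respect to $a$ gives $I(a) = - \log{\left(\frac{4 a}{11} + \frac{4}{11} \right)} + C$.

At $a = \frac{7}{4}$ the integrand is identically $0$, so $I(\frac{7}{4}) = 0$. The closed form gives $0$, hence $C = 0$.

Setting $a = \frac{4}{5}$:
$$I = - \log{\left(\frac{36}{55} \right)}.$$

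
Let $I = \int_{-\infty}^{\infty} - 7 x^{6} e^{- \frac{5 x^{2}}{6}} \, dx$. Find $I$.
$- \frac{567 \sqrt{30} \sqrt{\pi}}{125}$

Begin with the known integral
$$J(a) = \int_{-\infty}^{\infty} - 7 e^{- a x^{2}} \, dx = - \frac{7 \sqrt{\pi}}{\sqrt{a}}.$$

Differentiating under the integral sign brings down a factor of $(-x^2)$:
$$\frac{dJ}{da} = \int_{-\infty}^{\infty} 7 x^{2} e^{- a x^{2}} \, dx = \frac{7 \sqrt{\pi}}{2 a^{\frac{3}{2}}}.$$

Repeating $3$ times in total — each differentiation brings down another $(-x^2)$ — gives
$$\frac{d^{3}J}{da^{3}} = \int_{-\infty}^{\infty} 7 x^{6} e^{- a x^{2}} \, dx = \frac{105 \sqrt{\pi}}{8 a^{\frac{7}{2}}},$$
and the integrand here is $(-1)^{3}$ times the target integrand, so $I = (-1)^{3}\,\frac{d^{3}J}{da^{3}} = - \frac{105 \sqrt{\pi}}{8 a^{\frac{7}{2}}}$.

Setting $a = \frac{5}{6}$:
$$I = - \frac{567 \sqrt{30} \sqrt{\pi}}{125}.$$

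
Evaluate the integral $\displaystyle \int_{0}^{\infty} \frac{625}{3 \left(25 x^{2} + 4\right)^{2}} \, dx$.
$\frac{125 \pi}{96}$

Start from the standard arctangent integral
$$J(a) = \int_{0}^{\infty} \frac{1}{3 \left(a^{2} + x^{2}\right)} \, dx = \frac{\pi}{6 a}.$$

Differentiating under the integral sign with respect to $a$,
$$\frac{dJ}{da} = \int_{0}^{\infty} - \frac{2 a}{3 \left(a^{2} + x^{2}\right)^{2}} \, dx = - \frac{\pi}{6 a^{2}},$$
so $\int_{0}^{\infty} \frac{1}{3 \left(a^{2} + x^{2}\right)^{2}} \, dx = \frac{\pi}{12 a^{3}}$.

Setting $a = \frac{2}{5}$:
$$I = \frac{125 \pi}{96}.$$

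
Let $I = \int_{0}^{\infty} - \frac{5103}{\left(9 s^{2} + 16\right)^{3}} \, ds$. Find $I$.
$- \frac{5103 \pi}{16384}$

Recall the elementary integral
$$J(a) = \int_{0}^{\infty} - \frac{7}{a^{2} + s^{2}} \, ds = - \frac{7 \pi}{2 a}.$$

Differentiating under the integral sign with respect to $a$,
$$\frac{dJ}{da} = \int_{0}^{\infty} \frac{14 a}{\left(a^{2} + s^{2}\right)^{2}} \, ds = \frac{7 \pi}{2 a^{2}},$$
so $\int_{0}^{\infty} - \frac{7}{\left(a^{2} + s^{2}\right)^{2}} \, ds = - \frac{7 \pi}{4 a^{3}}$.

Repeating — each differentiation of $1/(s^2+a^2)^j$ produces $-2ja/(s^2+a^2)^{j+1}$ — and dividing through by $-2ja$ at each step yields, after $2$ differentiations in total,
$$\int_{0}^{\infty} - \frac{7}{\left(a^{2} + s^{2}\right)^{3}} \, ds = - \frac{21 \pi}{16 a^{5}}.$$

Setting $a = \frac{4}{3}$:
$$I = - \frac{5103 \pi}{16384}.$$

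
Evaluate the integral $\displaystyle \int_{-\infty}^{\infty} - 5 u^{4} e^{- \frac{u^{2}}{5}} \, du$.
$- \frac{375 \sqrt{5} \sqrt{\pi}}{4}$

Consider the simpler parametrised integral
$$J(a) = \int_{-\infty}^{\infty} - 5 e^{- a u^{2}} \, du = - \frac{5 \sqrt{\pi}}{\sqrt{a}}.$$

Differentiating under the integral sign brings down a factor of $(-u^2)$:
$$\frac{dJ}{da} = \int_{-\infty}^{\infty} 5 u^{2} e^{- a u^{2}} \, du = \frac{5 \sqrt{\pi}}{2 a^{\frac{3}{2}}}.$$

Repeating twice in total — each differentiation brings down another $(-u^2)$ — gives
$$\frac{d^{2}J}{da^{2}} = \int_{-\infty}^{\infty} - 5 u^{4} e^{- a u^{2}} \, du = - \frac{15 \sqrt{\pi}}{4 a^{\frac{5}{2}}},$$
and the integrand here is exactly the target integrand, so $I = - \frac{15 \sqrt{\pi}}{4 a^{\frac{5}{2}}}$.

Setting $a = \frac{1}{5}$:
$$I = - \frac{375 \sqrt{5} \sqrt{\pi}}{4}.$$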